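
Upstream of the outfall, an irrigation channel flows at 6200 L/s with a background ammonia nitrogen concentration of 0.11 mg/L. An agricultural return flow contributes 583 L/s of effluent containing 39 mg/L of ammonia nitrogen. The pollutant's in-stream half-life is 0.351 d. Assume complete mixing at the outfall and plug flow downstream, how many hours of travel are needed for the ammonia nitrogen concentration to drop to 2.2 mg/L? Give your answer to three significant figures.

Mixed concentration C = ΣQC/ΣQ = (6200·0.1100 + 583.0·39.00) / 6783 = 23420/6783 = 3.453 mg/L.
Half-life 0.351 d → k = ln 2 / 0.351 = 1.975 d⁻¹.
3.453·exp(−k·t) = 2.2 → t = ln(3.453/2.2)/k = 19720 s = 5.477 h.

5.48 h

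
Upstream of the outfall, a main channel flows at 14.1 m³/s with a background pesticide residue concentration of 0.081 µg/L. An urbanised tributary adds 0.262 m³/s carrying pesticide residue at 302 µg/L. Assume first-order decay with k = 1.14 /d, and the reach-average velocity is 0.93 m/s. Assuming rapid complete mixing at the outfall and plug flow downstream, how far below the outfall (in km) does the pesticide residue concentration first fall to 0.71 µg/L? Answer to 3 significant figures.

Mixed concentration C = ΣQC/ΣQ = (14.10·0.08100 + 0.2620·302.0) / 14.36 = 80.27/14.36 = 5.589 µg/L.
Set 5.589·exp(−k·t) = 0.71 → t = ln(5.589/0.71)/k = 156400 s = 43.44 h.
Distance = v·t = 0.93·156400 = 145400 m = 145.4 km.

145 km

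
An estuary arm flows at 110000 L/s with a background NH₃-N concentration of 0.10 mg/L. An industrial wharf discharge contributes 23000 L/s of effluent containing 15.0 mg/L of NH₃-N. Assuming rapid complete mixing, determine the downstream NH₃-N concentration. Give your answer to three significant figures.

After mixing, C = (110000·0.1000 + 23000·15.00) / 133000 = 356000/133000 = 2.677 mg/L.

2.68 mg/L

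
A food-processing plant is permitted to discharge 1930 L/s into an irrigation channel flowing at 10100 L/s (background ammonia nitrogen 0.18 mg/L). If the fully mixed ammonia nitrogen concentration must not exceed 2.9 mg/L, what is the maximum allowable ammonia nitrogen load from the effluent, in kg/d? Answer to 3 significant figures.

Mass balance at the limit: 10100·0.1800 + 1930·Cₑ = 12030·2.9 → Cₑ = 17.13 mg/L.
1930 L/s = 1.930 m³/s. Load = 1.930 m³/s × 17.13 g/m³ × 86 400 s/d = 2857 kg/d.

2860 kg/d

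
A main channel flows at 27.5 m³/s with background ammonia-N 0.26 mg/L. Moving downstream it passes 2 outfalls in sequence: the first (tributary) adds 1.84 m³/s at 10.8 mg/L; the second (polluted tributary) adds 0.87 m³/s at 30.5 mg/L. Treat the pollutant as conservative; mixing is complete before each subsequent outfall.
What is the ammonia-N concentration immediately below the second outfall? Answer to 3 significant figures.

1.77 mg/L

Below outfall 1: Q → 29.34 m³/s, C = (27.50·0.2600 + 1.840·10.80)/29.34 = 0.9210 mg/L.
Below outfall 2: Q → 30.21 m³/s, C = (29.34·0.9210 + 0.8700·30.50)/30.21 = 1.773 mg/L.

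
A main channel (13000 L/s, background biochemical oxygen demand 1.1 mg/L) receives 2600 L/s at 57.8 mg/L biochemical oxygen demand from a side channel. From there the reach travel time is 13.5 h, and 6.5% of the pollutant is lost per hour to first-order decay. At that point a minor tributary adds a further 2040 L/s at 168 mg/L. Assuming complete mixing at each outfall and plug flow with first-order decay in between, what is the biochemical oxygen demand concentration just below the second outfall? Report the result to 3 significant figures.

Mixed concentration C = ΣQC/ΣQ = (13000·1.100 + 2600·57.80) / 15600 = 164600/15600 = 10.55 mg/L; combined flow 15600 L/s.
6.5%/h lost → k = −ln(1 − 0.065) = 0.06721 h⁻¹.
Applying C = C₀e^(−kt): 10.55 × 0.4036 = 4.258 mg/L.
At the second outfall, C = (15600·4.258 + 2040·168.0) / (15600 + 2040) = 23.19 mg/L.

23.2 mg/L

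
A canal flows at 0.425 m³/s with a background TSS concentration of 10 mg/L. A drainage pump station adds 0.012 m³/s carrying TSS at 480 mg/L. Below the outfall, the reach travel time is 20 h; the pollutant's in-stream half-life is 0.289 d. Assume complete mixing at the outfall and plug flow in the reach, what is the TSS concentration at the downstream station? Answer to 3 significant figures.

Mixed concentration C = ΣQC/ΣQ = (0.4250·10.00 + 0.01200·480.0) / 0.4370 = 10.01/0.4370 = 22.91 mg/L.
Half-life 0.289 d → k = ln 2 / 0.289 = 2.398 d⁻¹.
After decay, C = 22.91 × e^(−kt) = 22.91 × 0.1355 = 3.104 mg/L.

3.10 mg/L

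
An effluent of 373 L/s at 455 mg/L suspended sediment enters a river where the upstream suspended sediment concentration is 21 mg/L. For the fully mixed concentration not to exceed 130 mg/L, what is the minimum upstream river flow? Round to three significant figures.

Set C_mix = 130: (Q·21.00 + 373.0·455.0) / (Q + 373.0) = 130
→ Q = 373.0·(455.0 − 130)/(130 − 21.00) = 1112 L/s.

1110 L/s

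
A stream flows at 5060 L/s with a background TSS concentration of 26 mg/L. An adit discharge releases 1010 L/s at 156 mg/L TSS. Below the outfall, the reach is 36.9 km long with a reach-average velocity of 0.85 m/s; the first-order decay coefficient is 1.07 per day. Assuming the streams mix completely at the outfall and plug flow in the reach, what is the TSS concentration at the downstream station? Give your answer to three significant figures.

27.8 mg/L

Conservation of mass: C = (5060·26.00 + 1010·156.0) / 6070 = 289100/6070 = 47.63 mg/L.
Travel time t = 36.9·1000 / 0.85 = 43410 s = 12.06 h.
First-order decay: C = 47.63·exp(−k·t) = 47.63·0.5841 = 27.82 mg/L.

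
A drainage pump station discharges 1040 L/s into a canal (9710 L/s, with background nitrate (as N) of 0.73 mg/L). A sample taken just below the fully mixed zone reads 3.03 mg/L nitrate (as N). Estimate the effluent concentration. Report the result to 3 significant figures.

Mass balance: 9710·0.7300 + 1040·Cₑ = 10750·3.030
→ Cₑ = (10750·3.030 − 9710·0.7300) / 1040 = 24.50 mg/L.

24.5 mg/L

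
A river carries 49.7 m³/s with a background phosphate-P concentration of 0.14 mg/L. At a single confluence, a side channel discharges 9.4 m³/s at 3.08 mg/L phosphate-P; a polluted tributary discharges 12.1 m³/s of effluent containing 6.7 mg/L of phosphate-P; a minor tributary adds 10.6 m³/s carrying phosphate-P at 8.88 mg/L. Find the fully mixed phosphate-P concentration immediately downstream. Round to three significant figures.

2.58 mg/L

Mixed concentration C = ΣQC/ΣQ = (49.70·0.1400 + 9.400·3.080 + 12.10·6.700 + 10.60·8.880) / 81.80 = 211.1/81.80 = 2.581 mg/L.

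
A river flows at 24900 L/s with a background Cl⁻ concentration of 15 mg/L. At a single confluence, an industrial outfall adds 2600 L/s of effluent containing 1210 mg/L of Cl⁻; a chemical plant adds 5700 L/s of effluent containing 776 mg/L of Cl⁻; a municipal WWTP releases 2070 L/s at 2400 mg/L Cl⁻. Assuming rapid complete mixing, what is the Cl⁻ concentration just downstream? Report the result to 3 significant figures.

After mixing, C = (24900·15.00 + 2600·1210 + 5700·776.0 + 2070·2400) / 35270 = 12910000/35270 = 366.1 mg/L.

366 mg/L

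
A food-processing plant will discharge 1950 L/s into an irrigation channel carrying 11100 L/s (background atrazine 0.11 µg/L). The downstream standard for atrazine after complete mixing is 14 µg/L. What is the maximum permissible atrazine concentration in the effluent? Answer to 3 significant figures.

At the limit, (Qr·Cr + Qe·Cₑ)/(Qr + Qe) = 14:
Cₑ = (13050·14 − 11100·0.1100) / 1950 = 93.07 µg/L.

93.1 µg/L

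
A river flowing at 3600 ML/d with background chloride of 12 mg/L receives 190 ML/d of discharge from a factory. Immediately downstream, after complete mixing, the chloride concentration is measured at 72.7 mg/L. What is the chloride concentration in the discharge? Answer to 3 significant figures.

1220 mg/L

Mass balance: 3600·12.00 + 190.0·Cₑ = 3790·72.70
→ Cₑ = (3790·72.70 − 3600·12.00) / 190.0 = 1223 mg/L.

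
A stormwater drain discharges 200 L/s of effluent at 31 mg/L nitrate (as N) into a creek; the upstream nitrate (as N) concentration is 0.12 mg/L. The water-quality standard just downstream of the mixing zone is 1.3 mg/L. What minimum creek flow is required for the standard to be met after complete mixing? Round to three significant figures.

Set C_mix = 1.3: (Q·0.1200 + 200.0·31.00) / (Q + 200.0) = 1.3
→ Q = 200.0·(31.00 − 1.3)/(1.3 − 0.1200) = 5034 L/s.

5030 L/s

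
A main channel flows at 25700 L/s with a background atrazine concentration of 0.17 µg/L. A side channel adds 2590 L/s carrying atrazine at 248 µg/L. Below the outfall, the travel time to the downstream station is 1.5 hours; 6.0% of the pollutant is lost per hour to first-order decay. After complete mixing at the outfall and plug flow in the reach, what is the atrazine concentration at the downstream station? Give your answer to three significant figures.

20.8 µg/L

Flow-weighted average: C = (25700·0.1700 + 2590·248.0) / 28290 = 646700/28290 = 22.86 µg/L.
6.0%/h lost → k = −ln(1 − 0.06) = 0.06188 h⁻¹.
First-order decay: C = 22.86·exp(−k·t) = 22.86·0.9114 = 20.83 µg/L.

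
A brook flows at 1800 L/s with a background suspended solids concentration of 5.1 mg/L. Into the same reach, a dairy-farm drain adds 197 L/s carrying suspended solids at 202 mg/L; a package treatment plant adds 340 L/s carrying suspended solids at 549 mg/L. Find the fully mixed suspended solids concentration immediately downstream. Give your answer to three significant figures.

101 mg/L

Mixed concentration C = ΣQC/ΣQ = (1800·5.100 + 197.0·202.0 + 340.0·549.0) / 2337 = 235600/2337 = 100.8 mg/L.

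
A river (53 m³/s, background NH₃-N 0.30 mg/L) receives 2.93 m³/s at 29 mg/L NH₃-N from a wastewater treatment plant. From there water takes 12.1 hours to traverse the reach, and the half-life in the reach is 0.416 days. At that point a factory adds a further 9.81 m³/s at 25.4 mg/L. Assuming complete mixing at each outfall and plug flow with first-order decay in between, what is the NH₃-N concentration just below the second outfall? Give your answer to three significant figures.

4.45 mg/L

Conservation of mass: C = (53.00·0.3000 + 2.930·29.00) / 55.93 = 100.9/55.93 = 1.804 mg/L; combined flow 55.93 m³/s.
Half-life 0.416 d → k = ln 2 / 0.416 = 1.666 d⁻¹.
After decay, C = 1.804 × e^(−kt) = 1.804 × 0.4317 = 0.7786 mg/L.
At the second outfall, C = (55.93·0.7786 + 9.810·25.40) / (55.93 + 9.810) = 4.453 mg/L.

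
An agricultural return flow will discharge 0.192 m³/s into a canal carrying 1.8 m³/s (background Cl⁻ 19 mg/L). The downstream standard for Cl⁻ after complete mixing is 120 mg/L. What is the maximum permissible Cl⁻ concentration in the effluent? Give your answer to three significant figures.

1070 mg/L

At the limit, (Qr·Cr + Qe·Cₑ)/(Qr + Qe) = 120:
Cₑ = (1.992·120 − 1.800·19.00) / 0.1920 = 1067 mg/L.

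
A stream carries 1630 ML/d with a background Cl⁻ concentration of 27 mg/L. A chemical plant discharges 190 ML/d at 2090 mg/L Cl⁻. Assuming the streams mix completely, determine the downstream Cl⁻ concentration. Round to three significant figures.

242 mg/L

Mixed concentration C = ΣQC/ΣQ = (1630·27.00 + 190.0·2090) / 1820 = 441100/1820 = 242.4 mg/L.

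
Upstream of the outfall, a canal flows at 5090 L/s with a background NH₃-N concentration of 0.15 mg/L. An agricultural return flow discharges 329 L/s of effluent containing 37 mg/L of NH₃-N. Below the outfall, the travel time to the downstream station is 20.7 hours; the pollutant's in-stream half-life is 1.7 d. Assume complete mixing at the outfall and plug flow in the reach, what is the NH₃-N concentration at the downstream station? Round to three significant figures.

After mixing, C = (5090·0.1500 + 329.0·37.00) / 5419 = 12940/5419 = 2.387 mg/L.
Half-life 1.7 d → k = ln 2 / 1.7 = 0.4077 d⁻¹.
After decay, C = 2.387 × e^(−kt) = 2.387 × 0.7035 = 1.679 mg/L.

1.68 mg/L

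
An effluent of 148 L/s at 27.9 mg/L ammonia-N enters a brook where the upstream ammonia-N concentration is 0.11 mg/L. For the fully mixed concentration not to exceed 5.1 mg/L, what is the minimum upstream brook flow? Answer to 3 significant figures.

676 L/s

Set C_mix = 5.1: (Q·0.1100 + 148.0·27.90) / (Q + 148.0) = 5.1
→ Q = 148.0·(27.90 − 5.1)/(5.1 − 0.1100) = 676.2 L/s.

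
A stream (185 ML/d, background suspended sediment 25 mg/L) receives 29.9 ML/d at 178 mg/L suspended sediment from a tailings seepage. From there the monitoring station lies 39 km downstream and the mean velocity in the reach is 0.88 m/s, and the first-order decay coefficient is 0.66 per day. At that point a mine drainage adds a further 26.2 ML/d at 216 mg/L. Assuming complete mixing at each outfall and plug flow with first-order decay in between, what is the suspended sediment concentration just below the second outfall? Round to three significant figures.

Mixed concentration C = ΣQC/ΣQ = (185.0·25.00 + 29.90·178.0) / 214.9 = 9947/214.9 = 46.29 mg/L; combined flow 214.9 ML/d.
Travel time t = 39·1000 / 0.88 = 44320 s = 12.31 h.
Applying C = C₀e^(−kt): 46.29 × 0.7128 = 32.99 mg/L.
At the second outfall, C = (214.9·32.99 + 26.20·216.0) / (214.9 + 26.20) = 52.88 mg/L.

52.9 mg/L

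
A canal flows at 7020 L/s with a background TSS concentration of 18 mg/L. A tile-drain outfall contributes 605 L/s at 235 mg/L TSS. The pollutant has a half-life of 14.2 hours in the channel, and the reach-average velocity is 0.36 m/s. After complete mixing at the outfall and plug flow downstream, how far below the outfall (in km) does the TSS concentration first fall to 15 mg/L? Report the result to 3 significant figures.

Mixed concentration C = ΣQC/ΣQ = (7020·18.00 + 605.0·235.0) / 7625 = 268500/7625 = 35.22 mg/L.
Half-life 14.2 h → k = ln 2 / 14.2 = 0.04881 h⁻¹ = 1.172 d⁻¹.
Set 35.22·exp(−k·t) = 15 → t = ln(35.22/15)/k = 62950 s = 17.49 h.
Distance = v·t = 0.36·62950 = 22660 m = 22.66 km.

22.7 km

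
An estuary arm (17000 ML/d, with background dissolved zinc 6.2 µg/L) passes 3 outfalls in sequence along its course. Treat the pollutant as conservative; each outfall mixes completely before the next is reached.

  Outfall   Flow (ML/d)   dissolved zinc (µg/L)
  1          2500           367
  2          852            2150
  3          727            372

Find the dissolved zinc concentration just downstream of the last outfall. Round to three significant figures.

148 µg/L

Below outfall 1: Q → 19500 ML/d, C = (17000·6.200 + 2500·367.0)/19500 = 52.46 µg/L.
Below outfall 2: Q → 20350 ML/d, C = (19500·52.46 + 852.0·2150)/20350 = 140.3 µg/L.
Below outfall 3: Q → 21080 ML/d, C = (20350·140.3 + 727.0·372.0)/21080 = 148.3 µg/L.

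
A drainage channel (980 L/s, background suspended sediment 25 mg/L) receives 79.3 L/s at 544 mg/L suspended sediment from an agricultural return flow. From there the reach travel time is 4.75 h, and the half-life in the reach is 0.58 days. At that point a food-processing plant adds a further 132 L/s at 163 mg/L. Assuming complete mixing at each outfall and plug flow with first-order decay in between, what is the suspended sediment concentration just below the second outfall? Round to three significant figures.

Flow-weighted average: C = (980.0·25.00 + 79.30·544.0) / 1059 = 67640/1059 = 63.85 mg/L; combined flow 1059 L/s.
Half-life 0.58 d → k = ln 2 / 0.58 = 1.195 d⁻¹.
Applying C = C₀e^(−kt): 63.85 × 0.7894 = 50.40 mg/L.
At the second outfall, C = (1059·50.40 + 132.0·163.0) / (1059 + 132.0) = 62.88 mg/L.

62.9 mg/L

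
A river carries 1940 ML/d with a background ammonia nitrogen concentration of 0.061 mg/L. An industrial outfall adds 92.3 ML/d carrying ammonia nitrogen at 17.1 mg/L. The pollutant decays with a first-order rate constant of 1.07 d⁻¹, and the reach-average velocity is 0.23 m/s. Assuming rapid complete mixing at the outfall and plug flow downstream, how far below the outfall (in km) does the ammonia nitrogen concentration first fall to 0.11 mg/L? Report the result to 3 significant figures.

37.6 km

Conservation of mass: C = (1940·0.06100 + 92.30·17.10) / 2032 = 1697/2032 = 0.8349 mg/L.
Set 0.8349·exp(−k·t) = 0.11 → t = ln(0.8349/0.11)/k = 163700 s = 45.46 h.
Distance = v·t = 0.23·163700 = 37640 m = 37.64 km.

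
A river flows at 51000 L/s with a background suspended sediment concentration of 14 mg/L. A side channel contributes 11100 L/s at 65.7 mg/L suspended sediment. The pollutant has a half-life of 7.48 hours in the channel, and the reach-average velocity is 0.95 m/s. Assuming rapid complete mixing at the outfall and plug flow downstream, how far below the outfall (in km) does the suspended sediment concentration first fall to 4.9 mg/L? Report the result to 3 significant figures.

After mixing, C = (51000·14.00 + 11100·65.70) / 62100 = 1443000/62100 = 23.24 mg/L.
Half-life 7.48 h → k = ln 2 / 7.48 = 0.09267 h⁻¹ = 2.224 d⁻¹.
Set 23.24·exp(−k·t) = 4.9 → t = ln(23.24/4.9)/k = 60480 s = 16.80 h.
Distance = v·t = 0.95·60480 = 57450 m = 57.45 km.

57.5 km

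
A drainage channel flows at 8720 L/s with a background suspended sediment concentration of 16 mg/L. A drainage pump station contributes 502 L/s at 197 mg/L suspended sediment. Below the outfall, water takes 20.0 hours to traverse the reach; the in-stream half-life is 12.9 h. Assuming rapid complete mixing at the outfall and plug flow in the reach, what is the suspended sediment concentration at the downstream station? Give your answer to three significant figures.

8.83 mg/L

Mass balance: C = (8720·16.00 + 502.0·197.0) / 9222 = 238400/9222 = 25.85 mg/L.
Half-life 12.9 h → k = ln 2 / 12.9 = 0.05373 h⁻¹ = 1.290 d⁻¹.
First-order decay: C = 25.85·exp(−k·t) = 25.85·0.3414 = 8.827 mg/L.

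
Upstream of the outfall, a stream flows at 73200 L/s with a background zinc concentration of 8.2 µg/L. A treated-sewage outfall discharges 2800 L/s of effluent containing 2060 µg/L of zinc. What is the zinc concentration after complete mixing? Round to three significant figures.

Mixed concentration C = ΣQC/ΣQ = (73200·8.200 + 2800·2060) / 76000 = 6368000/76000 = 83.79 µg/L.

83.8 µg/L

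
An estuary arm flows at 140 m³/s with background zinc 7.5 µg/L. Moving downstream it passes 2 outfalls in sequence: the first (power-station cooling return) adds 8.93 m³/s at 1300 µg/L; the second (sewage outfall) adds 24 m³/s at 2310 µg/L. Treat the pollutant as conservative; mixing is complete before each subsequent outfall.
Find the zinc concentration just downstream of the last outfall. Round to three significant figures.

394 µg/L

Outfall 1: combined Q = 148.9 m³/s; C = (140.0·7.500 + 8.930·1300)/148.9 = 85.00 µg/L.
Outfall 2: combined Q = 172.9 m³/s; C = (148.9·85.00 + 24.00·2310)/172.9 = 393.8 µg/L.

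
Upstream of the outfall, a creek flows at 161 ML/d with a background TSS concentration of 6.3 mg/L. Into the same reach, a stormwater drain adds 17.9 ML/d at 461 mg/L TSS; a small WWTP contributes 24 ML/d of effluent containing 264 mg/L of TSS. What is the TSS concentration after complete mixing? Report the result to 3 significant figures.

Flow-weighted average: C = (161.0·6.300 + 17.90·461.0 + 24.00·264.0) / 202.9 = 15600/202.9 = 76.90 mg/L.

76.9 mg/L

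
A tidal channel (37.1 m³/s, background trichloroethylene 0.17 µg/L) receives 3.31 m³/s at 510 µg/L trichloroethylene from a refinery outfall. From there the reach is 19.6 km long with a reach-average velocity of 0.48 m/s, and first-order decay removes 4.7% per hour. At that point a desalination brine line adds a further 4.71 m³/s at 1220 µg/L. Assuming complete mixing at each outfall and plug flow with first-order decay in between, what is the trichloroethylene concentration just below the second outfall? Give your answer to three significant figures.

After mixing, C = (37.10·0.1700 + 3.310·510.0) / 40.41 = 1694/40.41 = 41.93 µg/L; combined flow 40.41 m³/s.
Travel time t = 19.6·1000 / 0.48 = 40830 s = 11.34 h.
4.7%/h lost → k = −ln(1 − 0.047) = 0.04814 h⁻¹.
After decay, C = 41.93 × e^(−kt) = 41.93 × 0.5792 = 24.29 µg/L.
Second outfall: C = (40.41·24.29 + 4.710·1220)/45.12 = 149.1 µg/L.

149 µg/L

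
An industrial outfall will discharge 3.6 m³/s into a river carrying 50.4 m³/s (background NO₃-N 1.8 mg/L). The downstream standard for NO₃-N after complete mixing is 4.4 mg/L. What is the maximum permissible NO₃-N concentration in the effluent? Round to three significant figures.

40.8 mg/L

At the limit, (Qr·Cr + Qe·Cₑ)/(Qr + Qe) = 4.4:
Cₑ = (54.00·4.4 − 50.40·1.800) / 3.600 = 40.80 mg/L.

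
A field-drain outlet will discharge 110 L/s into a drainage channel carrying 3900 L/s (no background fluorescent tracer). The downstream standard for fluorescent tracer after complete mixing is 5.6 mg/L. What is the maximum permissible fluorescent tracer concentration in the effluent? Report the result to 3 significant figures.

At the limit, (Qr·Cr + Qe·Cₑ)/(Qr + Qe) = 5.6:
Cₑ = (4010·5.6 − 3900·0) / 110.0 = 204.1 mg/L.

204 mg/L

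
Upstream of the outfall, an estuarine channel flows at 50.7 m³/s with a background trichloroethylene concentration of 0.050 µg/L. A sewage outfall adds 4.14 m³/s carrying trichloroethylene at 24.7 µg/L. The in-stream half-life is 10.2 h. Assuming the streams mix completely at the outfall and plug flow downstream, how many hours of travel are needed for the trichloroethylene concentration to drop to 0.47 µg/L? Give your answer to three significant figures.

Mixed concentration C = ΣQC/ΣQ = (50.70·0.05000 + 4.140·24.70) / 54.84 = 104.8/54.84 = 1.911 µg/L.
Half-life 10.2 h → k = ln 2 / 10.2 = 0.06796 h⁻¹ = 1.631 d⁻¹.
1.911·exp(−k·t) = 0.47 → t = ln(1.911/0.47)/k = 74300 s = 20.64 h.

20.6 h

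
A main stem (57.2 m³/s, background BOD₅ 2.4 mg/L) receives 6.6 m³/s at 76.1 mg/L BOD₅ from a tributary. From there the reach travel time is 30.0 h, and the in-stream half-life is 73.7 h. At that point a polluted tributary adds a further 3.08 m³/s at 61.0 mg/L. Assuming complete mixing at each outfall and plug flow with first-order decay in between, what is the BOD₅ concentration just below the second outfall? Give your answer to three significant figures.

10.0 mg/L

After mixing, C = (57.20·2.400 + 6.600·76.10) / 63.80 = 639.5/63.80 = 10.02 mg/L; combined flow 63.80 m³/s.
Half-life 73.7 h → k = ln 2 / 73.7 = 0.009405 h⁻¹ = 0.2257 d⁻¹.
First-order decay: C = 10.02·exp(−k·t) = 10.02·0.7542 = 7.560 mg/L.
At the second outfall, C = (63.80·7.560 + 3.080·61.00) / (63.80 + 3.080) = 10.02 mg/L.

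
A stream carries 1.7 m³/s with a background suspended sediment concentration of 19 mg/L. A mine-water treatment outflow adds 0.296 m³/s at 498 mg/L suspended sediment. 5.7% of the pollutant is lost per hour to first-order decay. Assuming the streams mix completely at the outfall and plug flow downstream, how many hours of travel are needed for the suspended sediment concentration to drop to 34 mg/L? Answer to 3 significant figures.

16.6 h

Mixed concentration C = ΣQC/ΣQ = (1.700·19.00 + 0.2960·498.0) / 1.996 = 179.7/1.996 = 90.03 mg/L.
5.7%/h lost → k = −ln(1 − 0.057) = 0.05869 h⁻¹.
90.03·exp(−k·t) = 34 → t = ln(90.03/34)/k = 59730 s = 16.59 h.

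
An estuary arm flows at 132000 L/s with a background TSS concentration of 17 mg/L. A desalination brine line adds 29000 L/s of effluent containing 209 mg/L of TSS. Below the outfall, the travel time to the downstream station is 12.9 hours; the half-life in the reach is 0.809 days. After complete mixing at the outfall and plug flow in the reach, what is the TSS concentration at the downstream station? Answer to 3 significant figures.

Conservation of mass: C = (132000·17.00 + 29000·209.0) / 161000 = 8305000/161000 = 51.58 mg/L.
Half-life 0.809 d → k = ln 2 / 0.809 = 0.8568 d⁻¹.
After decay, C = 51.58 × e^(−kt) = 51.58 × 0.6310 = 32.55 mg/L.

32.5 mg/L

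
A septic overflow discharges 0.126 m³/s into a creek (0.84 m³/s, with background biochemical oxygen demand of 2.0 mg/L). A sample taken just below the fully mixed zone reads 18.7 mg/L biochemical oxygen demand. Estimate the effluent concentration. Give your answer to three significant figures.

Mass balance: 0.8400·2.000 + 0.1260·Cₑ = 0.9660·18.70
→ Cₑ = (0.9660·18.70 − 0.8400·2.000) / 0.1260 = 130.0 mg/L.

130 mg/L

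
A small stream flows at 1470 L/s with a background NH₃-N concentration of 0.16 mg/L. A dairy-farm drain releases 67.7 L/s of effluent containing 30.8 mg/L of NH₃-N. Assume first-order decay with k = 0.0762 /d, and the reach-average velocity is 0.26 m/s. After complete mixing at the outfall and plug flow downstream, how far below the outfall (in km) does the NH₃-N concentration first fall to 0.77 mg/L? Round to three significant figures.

198 km

Flow-weighted average: C = (1470·0.1600 + 67.70·30.80) / 1538 = 2320/1538 = 1.509 mg/L.
Set 1.509·exp(−k·t) = 0.77 → t = ln(1.509/0.77)/k = 762900 s = 211.9 h.
Distance = v·t = 0.26·762900 = 198300 m = 198.3 km.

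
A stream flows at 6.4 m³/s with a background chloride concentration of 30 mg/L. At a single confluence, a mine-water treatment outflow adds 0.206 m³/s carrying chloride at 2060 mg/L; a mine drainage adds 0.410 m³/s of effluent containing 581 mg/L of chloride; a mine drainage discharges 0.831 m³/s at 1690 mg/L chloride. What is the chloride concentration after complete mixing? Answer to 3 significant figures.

288 mg/L

After mixing, C = (6.400·30.00 + 0.2060·2060 + 0.4100·581.0 + 0.8310·1690) / 7.847 = 2259/7.847 = 287.9 mg/L.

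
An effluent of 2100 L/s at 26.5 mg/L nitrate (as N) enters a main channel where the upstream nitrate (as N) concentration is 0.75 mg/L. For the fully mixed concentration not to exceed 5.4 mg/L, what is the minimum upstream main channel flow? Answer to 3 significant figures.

Set C_mix = 5.4: (Q·0.7500 + 2100·26.50) / (Q + 2100) = 5.4
→ Q = 2100·(26.50 − 5.4)/(5.4 − 0.7500) = 9529 L/s.

9530 L/s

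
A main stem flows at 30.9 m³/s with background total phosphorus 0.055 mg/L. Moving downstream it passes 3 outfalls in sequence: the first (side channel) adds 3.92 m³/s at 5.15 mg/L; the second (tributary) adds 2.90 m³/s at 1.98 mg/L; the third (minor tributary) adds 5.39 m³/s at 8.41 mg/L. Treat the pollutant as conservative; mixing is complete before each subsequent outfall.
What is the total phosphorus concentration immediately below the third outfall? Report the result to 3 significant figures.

After outfall 1: Q = 30.90 + 3.920 = 34.82 m³/s; C = (30.90·0.05500 + 3.920·5.150)/34.82 = 0.6286 mg/L.
After outfall 2: Q = 34.82 + 2.900 = 37.72 m³/s; C = (34.82·0.6286 + 2.900·1.980)/37.72 = 0.7325 mg/L.
After outfall 3: Q = 37.72 + 5.390 = 43.11 m³/s; C = (37.72·0.7325 + 5.390·8.410)/43.11 = 1.692 mg/L.

1.69 mg/L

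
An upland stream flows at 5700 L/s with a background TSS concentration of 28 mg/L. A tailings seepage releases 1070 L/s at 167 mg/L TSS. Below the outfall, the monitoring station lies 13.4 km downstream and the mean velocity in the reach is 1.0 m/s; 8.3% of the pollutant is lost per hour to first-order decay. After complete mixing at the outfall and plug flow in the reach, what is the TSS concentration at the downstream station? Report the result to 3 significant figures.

Conservation of mass: C = (5700·28.00 + 1070·167.0) / 6770 = 338300/6770 = 49.97 mg/L.
Travel time t = 13.4·1000 / 1.0 = 13400 s = 3.722 h.
8.3%/h lost → k = −ln(1 − 0.083) = 0.08665 h⁻¹.
After decay, C = 49.97 × e^(−kt) = 49.97 × 0.7243 = 36.19 mg/L.

36.2 mg/L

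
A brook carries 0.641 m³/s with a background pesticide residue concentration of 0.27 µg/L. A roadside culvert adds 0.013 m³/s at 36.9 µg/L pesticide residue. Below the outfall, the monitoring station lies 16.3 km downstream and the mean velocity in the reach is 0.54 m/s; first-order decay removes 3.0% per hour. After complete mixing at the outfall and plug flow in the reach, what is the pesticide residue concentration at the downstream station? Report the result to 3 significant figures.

Mixed concentration C = ΣQC/ΣQ = (0.6410·0.2700 + 0.01300·36.90) / 0.6540 = 0.6528/0.6540 = 0.9981 µg/L.
Travel time t = 16.3·1000 / 0.54 = 30190 s = 8.385 h.
3.0%/h lost → k = −ln(1 − 0.03) = 0.03046 h⁻¹.
After decay, C = 0.9981 × e^(−kt) = 0.9981 × 0.7746 = 0.7732 µg/L.

0.773 µg/L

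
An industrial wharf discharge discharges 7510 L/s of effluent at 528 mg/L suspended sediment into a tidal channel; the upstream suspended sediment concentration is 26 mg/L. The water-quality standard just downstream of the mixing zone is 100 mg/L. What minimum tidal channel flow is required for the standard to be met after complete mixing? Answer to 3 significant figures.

Set C_mix = 100: (Q·26.00 + 7510·528.0) / (Q + 7510) = 100
→ Q = 7510·(528.0 − 100)/(100 − 26.00) = 43440 L/s.

43400 L/s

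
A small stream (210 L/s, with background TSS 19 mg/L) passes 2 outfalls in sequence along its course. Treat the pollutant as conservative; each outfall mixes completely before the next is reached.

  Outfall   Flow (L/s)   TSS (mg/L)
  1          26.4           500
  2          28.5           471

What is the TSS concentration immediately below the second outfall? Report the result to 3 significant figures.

Outfall 1: combined Q = 236.4 L/s; C = (210.0·19.00 + 26.40·500.0)/236.4 = 72.72 mg/L.
Outfall 2: combined Q = 264.9 L/s; C = (236.4·72.72 + 28.50·471.0)/264.9 = 115.6 mg/L.

116 mg/L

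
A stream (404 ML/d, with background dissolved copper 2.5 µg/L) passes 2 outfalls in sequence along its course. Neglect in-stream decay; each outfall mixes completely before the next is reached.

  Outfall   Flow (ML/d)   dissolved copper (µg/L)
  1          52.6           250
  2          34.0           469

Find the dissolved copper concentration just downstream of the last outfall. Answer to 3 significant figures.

61.4 µg/L

Below outfall 1: Q → 456.6 ML/d, C = (404.0·2.500 + 52.60·250.0)/456.6 = 31.01 µg/L.
Below outfall 2: Q → 490.6 ML/d, C = (456.6·31.01 + 34.00·469.0)/490.6 = 61.37 µg/L.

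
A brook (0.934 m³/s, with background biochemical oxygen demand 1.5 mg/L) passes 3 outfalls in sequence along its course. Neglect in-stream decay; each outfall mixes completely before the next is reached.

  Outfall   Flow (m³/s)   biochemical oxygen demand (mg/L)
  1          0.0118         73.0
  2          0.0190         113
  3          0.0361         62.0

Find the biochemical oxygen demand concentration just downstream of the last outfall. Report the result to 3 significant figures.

After outfall 1: Q = 0.9340 + 0.01180 = 0.9458 m³/s; C = (0.9340·1.500 + 0.01180·73.00)/0.9458 = 2.392 mg/L.
After outfall 2: Q = 0.9458 + 0.01900 = 0.9648 m³/s; C = (0.9458·2.392 + 0.01900·113.0)/0.9648 = 4.570 mg/L.
After outfall 3: Q = 0.9648 + 0.03610 = 1.001 m³/s; C = (0.9648·4.570 + 0.03610·62.00)/1.001 = 6.642 mg/L.

6.64 mg/L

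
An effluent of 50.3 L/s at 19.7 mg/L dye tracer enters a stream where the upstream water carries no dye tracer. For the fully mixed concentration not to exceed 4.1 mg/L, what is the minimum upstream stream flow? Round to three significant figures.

Set C_mix = 4.1: (Q·0 + 50.30·19.70) / (Q + 50.30) = 4.1
→ Q = 50.30·(19.70 − 4.1)/(4.1 − 0) = 191.4 L/s.

191 L/s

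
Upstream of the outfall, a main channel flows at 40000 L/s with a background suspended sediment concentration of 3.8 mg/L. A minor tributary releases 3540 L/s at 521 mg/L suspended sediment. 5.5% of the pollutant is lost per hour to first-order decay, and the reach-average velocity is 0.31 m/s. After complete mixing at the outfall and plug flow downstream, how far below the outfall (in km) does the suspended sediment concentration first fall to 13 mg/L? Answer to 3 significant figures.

24.9 km

After mixing, C = (40000·3.800 + 3540·521.0) / 43540 = 1996000/43540 = 45.85 mg/L.
5.5%/h lost → k = −ln(1 − 0.055) = 0.05657 h⁻¹.
Set 45.85·exp(−k·t) = 13 → t = ln(45.85/13)/k = 80210 s = 22.28 h.
Distance = v·t = 0.31·80210 = 24870 m = 24.87 km.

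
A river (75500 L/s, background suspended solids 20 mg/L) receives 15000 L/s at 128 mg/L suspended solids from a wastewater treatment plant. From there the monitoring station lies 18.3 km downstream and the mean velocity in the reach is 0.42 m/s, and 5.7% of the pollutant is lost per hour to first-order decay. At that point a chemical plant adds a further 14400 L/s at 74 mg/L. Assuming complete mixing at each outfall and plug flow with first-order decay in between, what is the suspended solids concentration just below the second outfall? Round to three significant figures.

26.2 mg/L

Mass balance: C = (75500·20.00 + 15000·128.0) / 90500 = 3430000/90500 = 37.90 mg/L; combined flow 90500 L/s.
Travel time t = 18.3·1000 / 0.42 = 43570 s = 12.10 h.
5.7%/h lost → k = −ln(1 − 0.057) = 0.05869 h⁻¹.
After decay, C = 37.90 × e^(−kt) = 37.90 × 0.4915 = 18.63 mg/L.
At the second outfall, C = (90500·18.63 + 14400·74.00) / (90500 + 14400) = 26.23 mg/L.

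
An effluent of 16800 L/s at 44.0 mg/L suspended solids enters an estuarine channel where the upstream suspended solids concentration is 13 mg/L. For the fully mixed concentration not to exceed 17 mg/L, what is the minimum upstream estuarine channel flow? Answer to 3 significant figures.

113000 L/s

Set C_mix = 17: (Q·13.00 + 16800·44.00) / (Q + 16800) = 17
→ Q = 16800·(44.00 − 17)/(17 − 13.00) = 113400 L/s.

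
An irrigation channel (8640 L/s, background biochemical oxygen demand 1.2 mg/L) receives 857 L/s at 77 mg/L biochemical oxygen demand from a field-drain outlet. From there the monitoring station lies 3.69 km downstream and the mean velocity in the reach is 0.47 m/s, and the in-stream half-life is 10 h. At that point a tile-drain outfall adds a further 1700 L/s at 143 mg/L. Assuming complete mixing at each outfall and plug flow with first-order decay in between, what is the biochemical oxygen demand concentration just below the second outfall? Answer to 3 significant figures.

27.6 mg/L

Conservation of mass: C = (8640·1.200 + 857.0·77.00) / 9497 = 76360/9497 = 8.040 mg/L; combined flow 9497 L/s.
Travel time t = 3.69·1000 / 0.47 = 7851 s = 2.181 h.
Half-life 10 h → k = ln 2 / 10 = 0.06931 h⁻¹ = 1.664 d⁻¹.
Applying C = C₀e^(−kt): 8.040 × 0.8597 = 6.912 mg/L.
At the second outfall, C = (9497·6.912 + 1700·143.0) / (9497 + 1700) = 27.57 mg/L.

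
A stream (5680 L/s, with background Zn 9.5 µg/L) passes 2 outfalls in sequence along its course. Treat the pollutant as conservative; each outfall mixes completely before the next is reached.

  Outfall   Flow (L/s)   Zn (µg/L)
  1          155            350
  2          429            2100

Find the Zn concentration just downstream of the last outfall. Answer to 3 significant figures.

161 µg/L

Below outfall 1: Q → 5835 L/s, C = (5680·9.500 + 155.0·350.0)/5835 = 18.54 µg/L.
Below outfall 2: Q → 6264 L/s, C = (5835·18.54 + 429.0·2100)/6264 = 161.1 µg/L.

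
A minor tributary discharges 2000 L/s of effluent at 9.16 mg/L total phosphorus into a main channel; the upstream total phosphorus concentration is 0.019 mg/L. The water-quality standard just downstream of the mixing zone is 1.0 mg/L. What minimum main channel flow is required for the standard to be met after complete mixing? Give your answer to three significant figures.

16600 L/s

Set C_mix = 1.0: (Q·0.01900 + 2000·9.160) / (Q + 2000) = 1.0
→ Q = 2000·(9.160 − 1.0)/(1.0 − 0.01900) = 16640 L/s.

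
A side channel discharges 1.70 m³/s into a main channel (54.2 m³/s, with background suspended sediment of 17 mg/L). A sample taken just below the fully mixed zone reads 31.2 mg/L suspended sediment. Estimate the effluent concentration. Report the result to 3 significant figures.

Mass balance: 54.20·17.00 + 1.700·Cₑ = 55.90·31.20
→ Cₑ = (55.90·31.20 − 54.20·17.00) / 1.700 = 483.9 mg/L.

484 mg/L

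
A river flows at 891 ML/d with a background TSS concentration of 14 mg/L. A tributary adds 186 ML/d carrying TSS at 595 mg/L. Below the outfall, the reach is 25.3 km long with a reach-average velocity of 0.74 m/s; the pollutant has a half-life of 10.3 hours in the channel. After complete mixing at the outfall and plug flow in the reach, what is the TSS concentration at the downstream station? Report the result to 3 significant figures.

60.3 mg/L

After mixing, C = (891.0·14.00 + 186.0·595.0) / 1077 = 123100/1077 = 114.3 mg/L.
Travel time t = 25.3·1000 / 0.74 = 34190 s = 9.497 h.
Half-life 10.3 h → k = ln 2 / 10.3 = 0.06730 h⁻¹ = 1.615 d⁻¹.
Applying C = C₀e^(−kt): 114.3 × 0.5278 = 60.34 mg/L.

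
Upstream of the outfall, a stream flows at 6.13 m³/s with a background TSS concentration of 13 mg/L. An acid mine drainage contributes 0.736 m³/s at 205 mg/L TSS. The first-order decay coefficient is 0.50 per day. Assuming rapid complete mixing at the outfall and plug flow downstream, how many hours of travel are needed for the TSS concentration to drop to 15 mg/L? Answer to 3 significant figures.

38.7 h

Mixed concentration C = ΣQC/ΣQ = (6.130·13.00 + 0.7360·205.0) / 6.866 = 230.6/6.866 = 33.58 mg/L.
33.58·exp(−k·t) = 15 → t = ln(33.58/15)/k = 139300 s = 38.68 h.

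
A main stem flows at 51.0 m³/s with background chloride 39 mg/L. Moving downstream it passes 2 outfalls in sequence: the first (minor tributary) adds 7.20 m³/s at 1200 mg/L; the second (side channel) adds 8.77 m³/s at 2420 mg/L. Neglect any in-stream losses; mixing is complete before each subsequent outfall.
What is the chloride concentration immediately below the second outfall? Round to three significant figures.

476 mg/L

Outfall 1: combined Q = 58.20 m³/s; C = (51.00·39.00 + 7.200·1200)/58.20 = 182.6 mg/L.
Outfall 2: combined Q = 66.97 m³/s; C = (58.20·182.6 + 8.770·2420)/66.97 = 475.6 mg/L.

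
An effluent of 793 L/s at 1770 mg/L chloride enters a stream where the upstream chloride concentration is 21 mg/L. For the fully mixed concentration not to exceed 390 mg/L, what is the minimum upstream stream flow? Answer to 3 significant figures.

2970 L/s

Set C_mix = 390: (Q·21.00 + 793.0·1770) / (Q + 793.0) = 390
→ Q = 793.0·(1770 − 390)/(390 − 21.00) = 2966 L/s.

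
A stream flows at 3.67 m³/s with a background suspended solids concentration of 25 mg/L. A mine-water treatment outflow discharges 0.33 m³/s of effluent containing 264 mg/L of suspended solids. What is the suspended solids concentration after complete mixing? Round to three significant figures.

44.7 mg/L

Flow-weighted average: C = (3.670·25.00 + 0.3300·264.0) / 4.000 = 178.9/4.000 = 44.72 mg/L.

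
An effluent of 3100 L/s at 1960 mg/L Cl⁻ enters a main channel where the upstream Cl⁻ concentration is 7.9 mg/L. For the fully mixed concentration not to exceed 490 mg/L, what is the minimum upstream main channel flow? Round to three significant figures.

9450 L/s

Set C_mix = 490: (Q·7.900 + 3100·1960) / (Q + 3100) = 490
→ Q = 3100·(1960 − 490)/(490 − 7.900) = 9452 L/s.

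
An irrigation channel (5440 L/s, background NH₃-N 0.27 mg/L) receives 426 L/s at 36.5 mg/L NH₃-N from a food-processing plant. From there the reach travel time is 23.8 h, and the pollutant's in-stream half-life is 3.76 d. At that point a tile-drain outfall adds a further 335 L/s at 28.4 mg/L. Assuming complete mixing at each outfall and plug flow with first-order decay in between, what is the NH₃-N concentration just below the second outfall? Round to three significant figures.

After mixing, C = (5440·0.2700 + 426.0·36.50) / 5866 = 17020/5866 = 2.901 mg/L; combined flow 5866 L/s.
Half-life 3.76 d → k = ln 2 / 3.76 = 0.1843 d⁻¹.
Decay over the reach: 2.901·exp(−kt) = 2.901·0.8329 = 2.416 mg/L.
Second outfall: C = (5866·2.416 + 335.0·28.40)/6201 = 3.820 mg/L.

3.82 mg/L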